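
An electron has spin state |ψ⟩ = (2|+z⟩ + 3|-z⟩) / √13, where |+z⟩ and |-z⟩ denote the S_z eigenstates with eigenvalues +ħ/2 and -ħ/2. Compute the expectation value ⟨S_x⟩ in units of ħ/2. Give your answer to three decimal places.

⟨σ_x⟩ = 2 Re(a* b)/(|a|²+|b|²) with a = 2, b = 3.
a* b = 6, so ⟨σ_x⟩ = 12/13.
⟨S_x⟩ = (ħ/2)·⟨σ_x⟩.

0.923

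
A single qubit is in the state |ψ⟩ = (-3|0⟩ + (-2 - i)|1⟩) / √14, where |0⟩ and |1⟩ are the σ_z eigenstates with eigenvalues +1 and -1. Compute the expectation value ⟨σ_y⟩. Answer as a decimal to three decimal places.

0.429

⟨σ_y⟩ = 2 Im(a* b)/(|a|²+|b|²) with a = -3, b = (-2 - i).
a* b = (6 + 3i), so ⟨σ_y⟩ = 6/14.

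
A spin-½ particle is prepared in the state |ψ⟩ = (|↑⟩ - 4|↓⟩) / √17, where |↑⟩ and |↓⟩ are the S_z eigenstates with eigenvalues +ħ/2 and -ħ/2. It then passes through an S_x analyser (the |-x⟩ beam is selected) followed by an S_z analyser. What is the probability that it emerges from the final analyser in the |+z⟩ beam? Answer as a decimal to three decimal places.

First analyser (S_x): P(|-x⟩) = |⟨-x|ψ⟩|² = 25/34.
After stage 1 the state is |-x⟩; P(|+z⟩) = |⟨+z|-x⟩|² = 1/2.
Joint probability = 25/34 × 1/2 = 0.368.

0.368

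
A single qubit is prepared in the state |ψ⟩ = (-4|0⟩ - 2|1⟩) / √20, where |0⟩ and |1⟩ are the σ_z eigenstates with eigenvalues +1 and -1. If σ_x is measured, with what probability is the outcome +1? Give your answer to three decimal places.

0.900

|+x⟩ = (|0⟩ + |1⟩)/√2, so ⟨+x|ψ⟩ = (-6) / (√2·√20).
P = |-6|² / 40 = 36/40.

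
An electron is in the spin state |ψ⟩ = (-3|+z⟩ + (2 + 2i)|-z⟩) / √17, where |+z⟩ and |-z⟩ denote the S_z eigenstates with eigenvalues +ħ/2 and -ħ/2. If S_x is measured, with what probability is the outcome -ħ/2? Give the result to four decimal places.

0.8529

|-x⟩ = (|+z⟩ - |-z⟩)/√2, so ⟨-x|ψ⟩ = (-5 - 2i) / (√2·√17).
P = |-5 - 2i|² / 34 = 29/34.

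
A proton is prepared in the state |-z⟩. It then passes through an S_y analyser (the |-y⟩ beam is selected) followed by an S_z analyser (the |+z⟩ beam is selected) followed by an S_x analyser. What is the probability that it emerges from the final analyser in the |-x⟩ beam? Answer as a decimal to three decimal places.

0.125

First analyser (S_y): from |-z⟩, P(|-y⟩) = 1/2.
After stage 1 the state is |-y⟩; P(|+z⟩) = |⟨+z|-y⟩|² = 1/2.
After stage 2 the state is |+z⟩; P(|-x⟩) = |⟨-x|+z⟩|² = 1/2.
Joint probability = 1/2 × 1/2 × 1/2 = 0.125.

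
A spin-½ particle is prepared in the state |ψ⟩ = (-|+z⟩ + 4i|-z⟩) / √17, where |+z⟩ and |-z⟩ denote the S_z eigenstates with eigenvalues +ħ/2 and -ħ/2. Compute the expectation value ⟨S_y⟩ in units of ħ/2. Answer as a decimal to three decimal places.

⟨σ_y⟩ = 2 Im(a* b)/(|a|²+|b|²) with a = -1, b = 4i.
a* b = -4i, so ⟨σ_y⟩ = -8/17.
⟨S_y⟩ = (ħ/2)·⟨σ_y⟩.

-0.471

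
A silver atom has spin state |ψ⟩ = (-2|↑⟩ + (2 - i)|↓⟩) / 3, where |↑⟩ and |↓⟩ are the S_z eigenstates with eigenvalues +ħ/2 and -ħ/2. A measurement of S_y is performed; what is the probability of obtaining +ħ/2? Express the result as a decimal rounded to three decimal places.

0.722

|+y⟩ = (|↑⟩ + i|↓⟩)/√2, so ⟨+y|ψ⟩ = (-3 - 2i) / (√2·3).
P = |-3 - 2i|² / 18 = 13/18.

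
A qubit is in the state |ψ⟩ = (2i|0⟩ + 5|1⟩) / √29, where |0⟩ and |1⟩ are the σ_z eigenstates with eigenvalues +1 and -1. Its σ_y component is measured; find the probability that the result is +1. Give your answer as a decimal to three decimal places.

|+y⟩ = (|0⟩ + i|1⟩)/√2, so ⟨+y|ψ⟩ = (-3i) / (√2·√29).
P = |-3i|² / 58 = 9/58.

0.155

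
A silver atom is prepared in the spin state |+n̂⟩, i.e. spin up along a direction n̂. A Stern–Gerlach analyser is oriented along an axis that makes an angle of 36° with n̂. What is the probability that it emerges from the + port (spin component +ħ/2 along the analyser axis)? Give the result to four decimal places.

0.9045

For spin-½, the probability of finding spin-up along an axis at angle θ to the initial spin direction is cos²(θ/2); spin-down is sin²(θ/2).
θ = 36°, so P = cos²(18°) ≈ 0.9045.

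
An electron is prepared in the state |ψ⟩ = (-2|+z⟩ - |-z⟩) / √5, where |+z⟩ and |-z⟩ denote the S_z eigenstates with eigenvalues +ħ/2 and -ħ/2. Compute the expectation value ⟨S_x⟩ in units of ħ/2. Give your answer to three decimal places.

0.800

⟨σ_x⟩ = 2 Re(a* b)/(|a|²+|b|²) with a = -2, b = -1.
a* b = 2, so ⟨σ_x⟩ = 4/5.
⟨S_x⟩ = (ħ/2)·⟨σ_x⟩.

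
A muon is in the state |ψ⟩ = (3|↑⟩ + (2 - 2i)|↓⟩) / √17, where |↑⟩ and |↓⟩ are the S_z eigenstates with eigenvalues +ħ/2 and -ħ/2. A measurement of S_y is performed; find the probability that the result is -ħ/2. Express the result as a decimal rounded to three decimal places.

0.853

|-y⟩ = (|↑⟩ - i|↓⟩)/√2, so ⟨-y|ψ⟩ = (5 + 2i) / (√2·√17).
P = |5 + 2i|² / 34 = 29/34.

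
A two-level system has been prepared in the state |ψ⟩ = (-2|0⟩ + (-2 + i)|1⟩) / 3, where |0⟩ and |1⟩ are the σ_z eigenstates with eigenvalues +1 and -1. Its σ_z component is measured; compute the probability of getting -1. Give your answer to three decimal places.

The -1 outcome corresponds to |1⟩. Its amplitude in |ψ⟩ is (-2 + i)/3.
P = |-2 + i|² / 9 = 5/9.

0.556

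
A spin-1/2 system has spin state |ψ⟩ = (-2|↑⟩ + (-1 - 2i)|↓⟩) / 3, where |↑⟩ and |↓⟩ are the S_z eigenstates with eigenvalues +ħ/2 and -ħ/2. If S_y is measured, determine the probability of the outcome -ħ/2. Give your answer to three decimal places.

|-y⟩ = (|↑⟩ - i|↓⟩)/√2, so ⟨-y|ψ⟩ = (-i) / (√2·3).
P = |-i|² / 18 = 1/18.

0.056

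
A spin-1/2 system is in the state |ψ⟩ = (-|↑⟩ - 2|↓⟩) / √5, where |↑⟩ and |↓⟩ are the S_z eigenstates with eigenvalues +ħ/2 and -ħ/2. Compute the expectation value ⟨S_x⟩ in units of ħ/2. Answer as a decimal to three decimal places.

⟨σ_x⟩ = 2 Re(a* b)/(|a|²+|b|²) with a = -1, b = -2.
a* b = 2, so ⟨σ_x⟩ = 4/5.
⟨S_x⟩ = (ħ/2)·⟨σ_x⟩.

0.800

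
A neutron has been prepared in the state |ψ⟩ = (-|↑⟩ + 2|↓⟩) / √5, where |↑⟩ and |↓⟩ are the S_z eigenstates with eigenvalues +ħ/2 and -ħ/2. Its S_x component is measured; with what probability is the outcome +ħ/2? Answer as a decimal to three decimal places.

|+x⟩ = (|↑⟩ + |↓⟩)/√2, so ⟨+x|ψ⟩ = (1) / (√2·√5).
P = |1|² / 10 = 1/10.

0.100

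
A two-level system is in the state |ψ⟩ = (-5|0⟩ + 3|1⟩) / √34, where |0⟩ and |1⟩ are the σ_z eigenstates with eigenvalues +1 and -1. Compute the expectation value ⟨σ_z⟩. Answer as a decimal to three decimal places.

⟨σ_z⟩ = |a|² - |b|² divided by |a|²+|b|², with a, b the |0⟩, |1⟩ amplitudes.
= (25 - 9)/34 = 16/34.

0.471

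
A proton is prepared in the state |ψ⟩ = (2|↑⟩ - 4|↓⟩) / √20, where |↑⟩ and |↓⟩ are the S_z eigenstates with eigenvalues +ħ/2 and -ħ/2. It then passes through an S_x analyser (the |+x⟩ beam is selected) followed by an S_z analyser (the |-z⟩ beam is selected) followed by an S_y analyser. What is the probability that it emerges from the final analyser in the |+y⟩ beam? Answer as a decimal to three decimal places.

0.025

First analyser (S_x): P(|+x⟩) = |⟨+x|ψ⟩|² = 4/40.
After stage 1 the state is |+x⟩; P(|-z⟩) = |⟨-z|+x⟩|² = 1/2.
After stage 2 the state is |-z⟩; P(|+y⟩) = |⟨+y|-z⟩|² = 1/2.
Joint probability = 4/40 × 1/2 × 1/2 = 0.025.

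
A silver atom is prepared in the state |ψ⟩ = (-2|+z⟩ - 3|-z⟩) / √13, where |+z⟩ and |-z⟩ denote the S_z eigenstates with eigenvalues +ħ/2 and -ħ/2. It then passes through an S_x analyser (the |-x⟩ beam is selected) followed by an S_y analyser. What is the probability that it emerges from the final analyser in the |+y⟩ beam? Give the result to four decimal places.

0.0192

First analyser (S_x): P(|-x⟩) = |⟨-x|ψ⟩|² = 1/26.
After stage 1 the state is |-x⟩; P(|+y⟩) = |⟨+y|-x⟩|² = 1/2.
Joint probability = 1/26 × 1/2 = 0.0192.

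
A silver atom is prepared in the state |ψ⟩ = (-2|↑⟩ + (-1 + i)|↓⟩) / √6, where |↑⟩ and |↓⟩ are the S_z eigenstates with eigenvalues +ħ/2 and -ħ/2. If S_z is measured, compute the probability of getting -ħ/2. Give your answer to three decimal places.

The -ħ/2 outcome corresponds to |↓⟩. Its amplitude in |ψ⟩ is (-1 + i)/√6.
P = |-1 + i|² / 6 = 2/6.

0.333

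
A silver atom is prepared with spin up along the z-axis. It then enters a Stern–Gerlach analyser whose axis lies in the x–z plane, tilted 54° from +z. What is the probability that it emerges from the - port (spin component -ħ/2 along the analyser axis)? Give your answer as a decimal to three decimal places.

0.206

For spin-½, the probability of finding spin-up along an axis at angle θ to the initial spin direction is cos²(θ/2); spin-down is sin²(θ/2).
θ = 54°, so P = sin²(27°) ≈ 0.206.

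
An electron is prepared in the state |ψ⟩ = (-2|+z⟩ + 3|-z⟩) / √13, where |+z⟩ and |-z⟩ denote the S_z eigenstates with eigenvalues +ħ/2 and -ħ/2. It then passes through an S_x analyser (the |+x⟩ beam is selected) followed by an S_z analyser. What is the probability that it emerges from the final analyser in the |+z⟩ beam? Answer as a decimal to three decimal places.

First analyser (S_x): P(|+x⟩) = |⟨+x|ψ⟩|² = 1/26.
After stage 1 the state is |+x⟩; P(|+z⟩) = |⟨+z|+x⟩|² = 1/2.
Joint probability = 1/26 × 1/2 = 0.019.

0.019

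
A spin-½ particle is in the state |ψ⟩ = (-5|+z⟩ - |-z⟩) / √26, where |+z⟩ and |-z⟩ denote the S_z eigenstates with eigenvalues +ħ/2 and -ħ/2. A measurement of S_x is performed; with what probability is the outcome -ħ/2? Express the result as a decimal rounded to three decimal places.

0.308

|-x⟩ = (|+z⟩ - |-z⟩)/√2, so ⟨-x|ψ⟩ = (-4) / (√2·√26).
P = |-4|² / 52 = 16/52.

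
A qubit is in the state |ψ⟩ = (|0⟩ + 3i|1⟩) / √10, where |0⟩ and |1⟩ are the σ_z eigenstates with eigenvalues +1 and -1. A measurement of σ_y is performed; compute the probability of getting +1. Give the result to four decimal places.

|+y⟩ = (|0⟩ + i|1⟩)/√2, so ⟨+y|ψ⟩ = (4) / (√2·√10).
P = |4|² / 20 = 16/20.

0.8000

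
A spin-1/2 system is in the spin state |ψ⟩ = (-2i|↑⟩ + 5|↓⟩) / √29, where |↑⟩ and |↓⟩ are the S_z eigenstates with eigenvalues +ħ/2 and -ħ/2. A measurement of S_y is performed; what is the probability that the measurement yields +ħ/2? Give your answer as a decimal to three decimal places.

|+y⟩ = (|↑⟩ + i|↓⟩)/√2, so ⟨+y|ψ⟩ = (-7i) / (√2·√29).
P = |-7i|² / 58 = 49/58.

0.845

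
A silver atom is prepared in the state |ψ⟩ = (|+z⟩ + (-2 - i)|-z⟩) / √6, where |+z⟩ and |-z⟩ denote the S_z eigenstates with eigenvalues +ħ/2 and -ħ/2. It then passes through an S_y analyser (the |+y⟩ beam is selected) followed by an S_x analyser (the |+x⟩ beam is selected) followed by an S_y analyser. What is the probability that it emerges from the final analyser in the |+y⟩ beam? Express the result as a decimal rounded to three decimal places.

0.083

First analyser (S_y): P(|+y⟩) = |⟨+y|ψ⟩|² = 4/12.
After stage 1 the state is |+y⟩; P(|+x⟩) = |⟨+x|+y⟩|² = 1/2.
After stage 2 the state is |+x⟩; P(|+y⟩) = |⟨+y|+x⟩|² = 1/2.
Joint probability = 4/12 × 1/2 × 1/2 = 0.083.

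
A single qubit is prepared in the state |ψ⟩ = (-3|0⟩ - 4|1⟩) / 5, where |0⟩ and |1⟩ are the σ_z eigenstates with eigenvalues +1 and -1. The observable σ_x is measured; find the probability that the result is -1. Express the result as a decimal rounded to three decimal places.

|-x⟩ = (|0⟩ - |1⟩)/√2, so ⟨-x|ψ⟩ = (1) / (√2·5).
P = |1|² / 50 = 1/50.

0.020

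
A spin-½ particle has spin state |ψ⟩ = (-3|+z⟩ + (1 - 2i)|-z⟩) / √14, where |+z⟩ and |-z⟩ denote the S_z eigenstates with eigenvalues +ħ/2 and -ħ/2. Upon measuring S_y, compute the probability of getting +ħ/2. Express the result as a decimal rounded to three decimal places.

0.929

|+y⟩ = (|+z⟩ + i|-z⟩)/√2, so ⟨+y|ψ⟩ = (-5 - i) / (√2·√14).
P = |-5 - i|² / 28 = 26/28.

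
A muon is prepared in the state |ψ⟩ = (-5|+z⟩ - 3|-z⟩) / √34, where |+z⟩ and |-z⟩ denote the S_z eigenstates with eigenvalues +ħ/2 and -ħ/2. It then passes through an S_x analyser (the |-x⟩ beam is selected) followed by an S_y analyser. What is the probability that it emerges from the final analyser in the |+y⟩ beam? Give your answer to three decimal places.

0.029

First analyser (S_x): P(|-x⟩) = |⟨-x|ψ⟩|² = 4/68.
After stage 1 the state is |-x⟩; P(|+y⟩) = |⟨+y|-x⟩|² = 1/2.
Joint probability = 4/68 × 1/2 = 0.029.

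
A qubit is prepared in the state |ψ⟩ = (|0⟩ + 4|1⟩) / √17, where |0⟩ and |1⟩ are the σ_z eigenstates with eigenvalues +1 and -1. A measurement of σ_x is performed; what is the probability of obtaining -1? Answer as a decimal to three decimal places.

0.265

|-x⟩ = (|0⟩ - |1⟩)/√2, so ⟨-x|ψ⟩ = (-3) / (√2·√17).
P = |-3|² / 34 = 9/34.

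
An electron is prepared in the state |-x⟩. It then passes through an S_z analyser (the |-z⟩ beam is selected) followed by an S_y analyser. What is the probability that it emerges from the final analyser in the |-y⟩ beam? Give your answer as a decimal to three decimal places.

0.250

First analyser (S_z): from |-x⟩, P(|-z⟩) = 1/2.
After stage 1 the state is |-z⟩; P(|-y⟩) = |⟨-y|-z⟩|² = 1/2.
Joint probability = 1/2 × 1/2 = 0.250.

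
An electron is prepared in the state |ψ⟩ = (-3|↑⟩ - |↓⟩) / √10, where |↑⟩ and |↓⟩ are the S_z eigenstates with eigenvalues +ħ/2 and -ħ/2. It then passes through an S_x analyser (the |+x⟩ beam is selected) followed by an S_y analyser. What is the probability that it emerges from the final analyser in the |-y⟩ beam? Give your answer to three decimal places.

First analyser (S_x): P(|+x⟩) = |⟨+x|ψ⟩|² = 16/20.
After stage 1 the state is |+x⟩; P(|-y⟩) = |⟨-y|+x⟩|² = 1/2.
Joint probability = 16/20 × 1/2 = 0.400.

0.400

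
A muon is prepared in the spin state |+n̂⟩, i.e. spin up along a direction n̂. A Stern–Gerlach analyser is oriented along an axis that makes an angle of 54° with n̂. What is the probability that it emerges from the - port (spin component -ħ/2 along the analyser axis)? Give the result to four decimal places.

0.2061

For spin-½, the probability of finding spin-up along an axis at angle θ to the initial spin direction is cos²(θ/2); spin-down is sin²(θ/2).
θ = 54°, so P = sin²(27°) ≈ 0.2061.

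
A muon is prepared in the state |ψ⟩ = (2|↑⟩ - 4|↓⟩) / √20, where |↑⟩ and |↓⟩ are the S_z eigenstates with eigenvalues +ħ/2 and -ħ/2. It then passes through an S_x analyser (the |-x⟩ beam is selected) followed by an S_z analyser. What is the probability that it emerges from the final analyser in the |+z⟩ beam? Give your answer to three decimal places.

First analyser (S_x): P(|-x⟩) = |⟨-x|ψ⟩|² = 36/40.
After stage 1 the state is |-x⟩; P(|+z⟩) = |⟨+z|-x⟩|² = 1/2.
Joint probability = 36/40 × 1/2 = 0.450.

0.450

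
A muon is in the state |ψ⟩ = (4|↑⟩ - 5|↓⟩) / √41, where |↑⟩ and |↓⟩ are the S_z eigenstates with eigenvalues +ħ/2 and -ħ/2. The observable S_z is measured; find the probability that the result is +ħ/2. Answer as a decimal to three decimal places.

The +ħ/2 outcome corresponds to |↑⟩. Its amplitude in |ψ⟩ is 4/√41.
P = |4|² / 41 = 16/41.

0.390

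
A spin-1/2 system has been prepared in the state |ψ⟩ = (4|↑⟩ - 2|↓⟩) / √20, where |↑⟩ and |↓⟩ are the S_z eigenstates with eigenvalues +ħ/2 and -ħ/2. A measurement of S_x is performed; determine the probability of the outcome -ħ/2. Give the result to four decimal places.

|-x⟩ = (|↑⟩ - |↓⟩)/√2, so ⟨-x|ψ⟩ = (6) / (√2·√20).
P = |6|² / 40 = 36/40.

0.9000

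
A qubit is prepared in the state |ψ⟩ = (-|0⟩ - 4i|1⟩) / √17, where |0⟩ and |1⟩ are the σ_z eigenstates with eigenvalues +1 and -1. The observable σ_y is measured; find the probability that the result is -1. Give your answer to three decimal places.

|-y⟩ = (|0⟩ - i|1⟩)/√2, so ⟨-y|ψ⟩ = (3) / (√2·√17).
P = |3|² / 34 = 9/34.

0.265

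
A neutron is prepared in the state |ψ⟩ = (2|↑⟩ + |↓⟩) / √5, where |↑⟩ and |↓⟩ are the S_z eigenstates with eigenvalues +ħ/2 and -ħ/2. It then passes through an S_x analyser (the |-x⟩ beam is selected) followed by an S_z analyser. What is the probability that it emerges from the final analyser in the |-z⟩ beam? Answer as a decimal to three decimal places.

0.050

First analyser (S_x): P(|-x⟩) = |⟨-x|ψ⟩|² = 1/10.
After stage 1 the state is |-x⟩; P(|-z⟩) = |⟨-z|-x⟩|² = 1/2.
Joint probability = 1/10 × 1/2 = 0.050.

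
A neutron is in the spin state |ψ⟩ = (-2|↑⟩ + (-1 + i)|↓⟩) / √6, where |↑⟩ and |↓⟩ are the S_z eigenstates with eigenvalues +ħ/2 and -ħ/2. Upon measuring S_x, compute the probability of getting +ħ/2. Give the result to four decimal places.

|+x⟩ = (|↑⟩ + |↓⟩)/√2, so ⟨+x|ψ⟩ = (-3 + i) / (√2·√6).
P = |-3 + i|² / 12 = 10/12.

0.8333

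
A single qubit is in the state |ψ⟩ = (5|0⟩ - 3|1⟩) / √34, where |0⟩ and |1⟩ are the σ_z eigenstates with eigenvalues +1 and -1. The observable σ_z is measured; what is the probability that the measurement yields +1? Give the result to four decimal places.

The +1 outcome corresponds to |0⟩. Its amplitude in |ψ⟩ is 5/√34.
P = |5|² / 34 = 25/34.

0.7353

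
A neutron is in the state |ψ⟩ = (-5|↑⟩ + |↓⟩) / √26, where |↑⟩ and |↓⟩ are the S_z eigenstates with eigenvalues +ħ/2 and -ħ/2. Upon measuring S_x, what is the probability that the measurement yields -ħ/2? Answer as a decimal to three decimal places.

0.692

|-x⟩ = (|↑⟩ - |↓⟩)/√2, so ⟨-x|ψ⟩ = (-6) / (√2·√26).
P = |-6|² / 52 = 36/52.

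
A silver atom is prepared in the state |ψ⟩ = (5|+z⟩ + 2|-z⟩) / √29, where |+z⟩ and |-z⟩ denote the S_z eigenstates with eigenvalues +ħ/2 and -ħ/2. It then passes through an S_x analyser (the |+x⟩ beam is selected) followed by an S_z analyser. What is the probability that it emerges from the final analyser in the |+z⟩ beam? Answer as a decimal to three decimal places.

First analyser (S_x): P(|+x⟩) = |⟨+x|ψ⟩|² = 49/58.
After stage 1 the state is |+x⟩; P(|+z⟩) = |⟨+z|+x⟩|² = 1/2.
Joint probability = 49/58 × 1/2 = 0.422.

0.422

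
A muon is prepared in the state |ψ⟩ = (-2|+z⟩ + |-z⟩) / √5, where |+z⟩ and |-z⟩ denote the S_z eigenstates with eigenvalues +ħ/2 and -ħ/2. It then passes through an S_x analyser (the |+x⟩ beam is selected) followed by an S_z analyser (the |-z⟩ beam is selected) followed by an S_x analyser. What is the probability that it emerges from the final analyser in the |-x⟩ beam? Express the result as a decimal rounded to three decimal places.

First analyser (S_x): P(|+x⟩) = |⟨+x|ψ⟩|² = 1/10.
After stage 1 the state is |+x⟩; P(|-z⟩) = |⟨-z|+x⟩|² = 1/2.
After stage 2 the state is |-z⟩; P(|-x⟩) = |⟨-x|-z⟩|² = 1/2.
Joint probability = 1/10 × 1/2 × 1/2 = 0.025.

0.025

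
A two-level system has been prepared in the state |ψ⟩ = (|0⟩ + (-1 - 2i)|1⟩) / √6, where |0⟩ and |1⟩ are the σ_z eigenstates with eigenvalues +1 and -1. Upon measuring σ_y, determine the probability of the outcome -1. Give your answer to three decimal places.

|-y⟩ = (|0⟩ - i|1⟩)/√2, so ⟨-y|ψ⟩ = (3 - i) / (√2·√6).
P = |3 - i|² / 12 = 10/12.

0.833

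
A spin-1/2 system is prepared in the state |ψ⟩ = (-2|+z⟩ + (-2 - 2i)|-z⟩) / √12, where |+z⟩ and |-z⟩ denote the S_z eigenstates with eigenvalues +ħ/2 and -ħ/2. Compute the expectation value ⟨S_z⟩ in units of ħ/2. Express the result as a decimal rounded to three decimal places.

⟨σ_z⟩ = |a|² - |b|² divided by |a|²+|b|², with a, b the |+z⟩, |-z⟩ amplitudes.
= (4 - 8)/12 = -4/12.
⟨S_z⟩ = (ħ/2)·⟨σ_z⟩.

-0.333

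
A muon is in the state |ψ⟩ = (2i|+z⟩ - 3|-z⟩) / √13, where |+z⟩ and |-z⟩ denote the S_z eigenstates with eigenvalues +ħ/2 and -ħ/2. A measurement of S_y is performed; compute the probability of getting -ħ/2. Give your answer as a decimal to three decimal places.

0.038

|-y⟩ = (|+z⟩ - i|-z⟩)/√2, so ⟨-y|ψ⟩ = (-i) / (√2·√13).
P = |-i|² / 26 = 1/26.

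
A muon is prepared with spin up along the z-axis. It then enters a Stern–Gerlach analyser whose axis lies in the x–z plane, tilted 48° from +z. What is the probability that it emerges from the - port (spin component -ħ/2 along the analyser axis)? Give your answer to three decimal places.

For spin-½, the probability of finding spin-up along an axis at angle θ to the initial spin direction is cos²(θ/2); spin-down is sin²(θ/2).
θ = 48°, so P = sin²(24°) ≈ 0.165.

0.165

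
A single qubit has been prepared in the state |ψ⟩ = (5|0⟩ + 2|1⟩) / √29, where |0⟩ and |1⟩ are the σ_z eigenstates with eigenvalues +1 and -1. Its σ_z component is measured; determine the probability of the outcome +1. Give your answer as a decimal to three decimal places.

0.862

The +1 outcome corresponds to |0⟩. Its amplitude in |ψ⟩ is 5/√29.
P = |5|² / 29 = 25/29.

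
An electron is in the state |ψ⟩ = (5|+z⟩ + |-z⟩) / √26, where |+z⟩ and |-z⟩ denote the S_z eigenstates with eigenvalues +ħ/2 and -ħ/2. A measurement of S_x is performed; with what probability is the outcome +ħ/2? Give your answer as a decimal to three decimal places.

|+x⟩ = (|+z⟩ + |-z⟩)/√2, so ⟨+x|ψ⟩ = (6) / (√2·√26).
P = |6|² / 52 = 36/52.

0.692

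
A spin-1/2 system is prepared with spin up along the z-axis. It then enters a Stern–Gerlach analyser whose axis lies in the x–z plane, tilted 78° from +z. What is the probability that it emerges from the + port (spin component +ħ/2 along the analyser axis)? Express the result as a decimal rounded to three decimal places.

For spin-½, the probability of finding spin-up along an axis at angle θ to the initial spin direction is cos²(θ/2); spin-down is sin²(θ/2).
θ = 78°, so P = cos²(39°) ≈ 0.604.

0.604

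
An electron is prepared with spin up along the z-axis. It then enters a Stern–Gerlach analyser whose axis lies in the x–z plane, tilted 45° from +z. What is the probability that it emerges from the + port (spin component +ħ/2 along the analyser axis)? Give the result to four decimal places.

For spin-½, the probability of finding spin-up along an axis at angle θ to the initial spin direction is cos²(θ/2); spin-down is sin²(θ/2).
θ = 45°, so P = cos²(22.5°) ≈ 0.8536.

0.8536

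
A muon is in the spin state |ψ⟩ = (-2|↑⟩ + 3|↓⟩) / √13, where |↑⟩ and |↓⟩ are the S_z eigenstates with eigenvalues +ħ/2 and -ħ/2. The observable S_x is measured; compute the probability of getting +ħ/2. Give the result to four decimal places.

|+x⟩ = (|↑⟩ + |↓⟩)/√2, so ⟨+x|ψ⟩ = (1) / (√2·√13).
P = |1|² / 26 = 1/26.

0.0385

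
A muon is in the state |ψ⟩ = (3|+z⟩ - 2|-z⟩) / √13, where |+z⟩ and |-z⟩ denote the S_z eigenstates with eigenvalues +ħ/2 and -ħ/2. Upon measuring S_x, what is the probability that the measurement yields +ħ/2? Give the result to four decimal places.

0.0385

|+x⟩ = (|+z⟩ + |-z⟩)/√2, so ⟨+x|ψ⟩ = (1) / (√2·√13).
P = |1|² / 26 = 1/26.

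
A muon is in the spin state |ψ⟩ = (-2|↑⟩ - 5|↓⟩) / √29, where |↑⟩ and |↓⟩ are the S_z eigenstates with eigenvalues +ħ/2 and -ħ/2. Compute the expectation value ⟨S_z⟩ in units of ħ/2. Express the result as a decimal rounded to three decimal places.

⟨σ_z⟩ = |a|² - |b|² divided by |a|²+|b|², with a, b the |↑⟩, |↓⟩ amplitudes.
= (4 - 25)/29 = -21/29.
⟨S_z⟩ = (ħ/2)·⟨σ_z⟩.

-0.724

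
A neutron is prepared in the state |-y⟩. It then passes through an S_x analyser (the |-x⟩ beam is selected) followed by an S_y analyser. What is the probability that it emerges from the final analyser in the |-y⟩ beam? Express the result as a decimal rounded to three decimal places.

0.250

First analyser (S_x): from |-y⟩, P(|-x⟩) = 1/2.
After stage 1 the state is |-x⟩; P(|-y⟩) = |⟨-y|-x⟩|² = 1/2.
Joint probability = 1/2 × 1/2 = 0.250.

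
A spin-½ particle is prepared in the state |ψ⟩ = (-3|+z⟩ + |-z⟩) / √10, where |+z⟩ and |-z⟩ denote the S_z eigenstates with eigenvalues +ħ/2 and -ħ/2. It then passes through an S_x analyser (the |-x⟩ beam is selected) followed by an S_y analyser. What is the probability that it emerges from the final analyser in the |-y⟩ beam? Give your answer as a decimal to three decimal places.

First analyser (S_x): P(|-x⟩) = |⟨-x|ψ⟩|² = 16/20.
After stage 1 the state is |-x⟩; P(|-y⟩) = |⟨-y|-x⟩|² = 1/2.
Joint probability = 16/20 × 1/2 = 0.400.

0.400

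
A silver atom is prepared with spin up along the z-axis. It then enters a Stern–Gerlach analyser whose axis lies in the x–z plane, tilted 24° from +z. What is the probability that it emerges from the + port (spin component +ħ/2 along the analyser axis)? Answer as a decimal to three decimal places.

0.957

For spin-½, the probability of finding spin-up along an axis at angle θ to the initial spin direction is cos²(θ/2); spin-down is sin²(θ/2).
θ = 24°, so P = cos²(12°) ≈ 0.957.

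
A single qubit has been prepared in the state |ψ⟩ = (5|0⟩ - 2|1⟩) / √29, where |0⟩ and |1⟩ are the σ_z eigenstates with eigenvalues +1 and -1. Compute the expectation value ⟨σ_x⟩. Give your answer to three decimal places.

⟨σ_x⟩ = 2 Re(a* b)/(|a|²+|b|²) with a = 5, b = -2.
a* b = -10, so ⟨σ_x⟩ = -20/29.

-0.690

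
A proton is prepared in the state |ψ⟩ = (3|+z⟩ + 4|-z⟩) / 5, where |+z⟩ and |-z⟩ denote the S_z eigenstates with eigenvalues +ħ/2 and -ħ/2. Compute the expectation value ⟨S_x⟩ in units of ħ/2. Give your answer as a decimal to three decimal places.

0.960

⟨σ_x⟩ = 2 Re(a* b)/(|a|²+|b|²) with a = 3, b = 4.
a* b = 12, so ⟨σ_x⟩ = 24/25.
⟨S_x⟩ = (ħ/2)·⟨σ_x⟩.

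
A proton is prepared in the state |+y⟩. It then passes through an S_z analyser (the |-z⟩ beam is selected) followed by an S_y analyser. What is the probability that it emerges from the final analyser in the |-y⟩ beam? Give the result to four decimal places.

0.2500

First analyser (S_z): from |+y⟩, P(|-z⟩) = 1/2.
After stage 1 the state is |-z⟩; P(|-y⟩) = |⟨-y|-z⟩|² = 1/2.
Joint probability = 1/2 × 1/2 = 0.2500.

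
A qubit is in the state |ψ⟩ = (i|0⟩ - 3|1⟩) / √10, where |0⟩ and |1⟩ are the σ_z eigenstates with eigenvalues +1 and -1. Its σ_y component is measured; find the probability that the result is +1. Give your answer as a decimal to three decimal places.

0.800

|+y⟩ = (|0⟩ + i|1⟩)/√2, so ⟨+y|ψ⟩ = (4i) / (√2·√10).
P = |4i|² / 20 = 16/20.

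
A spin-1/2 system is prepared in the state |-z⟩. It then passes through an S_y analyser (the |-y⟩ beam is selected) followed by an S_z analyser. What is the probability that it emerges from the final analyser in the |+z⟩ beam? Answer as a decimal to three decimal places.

First analyser (S_y): from |-z⟩, P(|-y⟩) = 1/2.
After stage 1 the state is |-y⟩; P(|+z⟩) = |⟨+z|-y⟩|² = 1/2.
Joint probability = 1/2 × 1/2 = 0.250.

0.250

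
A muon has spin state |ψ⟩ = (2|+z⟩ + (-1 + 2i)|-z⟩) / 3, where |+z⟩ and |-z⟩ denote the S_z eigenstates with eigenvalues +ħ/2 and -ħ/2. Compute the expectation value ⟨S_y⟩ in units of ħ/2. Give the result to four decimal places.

⟨σ_y⟩ = 2 Im(a* b)/(|a|²+|b|²) with a = 2, b = (-1 + 2i).
a* b = (-2 + 4i), so ⟨σ_y⟩ = 8/9.
⟨S_y⟩ = (ħ/2)·⟨σ_y⟩.

0.8889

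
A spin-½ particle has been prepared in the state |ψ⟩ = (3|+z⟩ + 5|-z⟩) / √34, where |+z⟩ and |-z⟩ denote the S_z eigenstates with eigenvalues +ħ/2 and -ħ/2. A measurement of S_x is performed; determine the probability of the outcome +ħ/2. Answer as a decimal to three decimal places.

|+x⟩ = (|+z⟩ + |-z⟩)/√2, so ⟨+x|ψ⟩ = (8) / (√2·√34).
P = |8|² / 68 = 64/68.

0.941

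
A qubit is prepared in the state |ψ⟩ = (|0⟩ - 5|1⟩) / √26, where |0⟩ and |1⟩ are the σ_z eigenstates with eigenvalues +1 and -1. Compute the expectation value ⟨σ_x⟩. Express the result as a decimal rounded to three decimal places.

-0.385

⟨σ_x⟩ = 2 Re(a* b)/(|a|²+|b|²) with a = 1, b = -5.
a* b = -5, so ⟨σ_x⟩ = -10/26.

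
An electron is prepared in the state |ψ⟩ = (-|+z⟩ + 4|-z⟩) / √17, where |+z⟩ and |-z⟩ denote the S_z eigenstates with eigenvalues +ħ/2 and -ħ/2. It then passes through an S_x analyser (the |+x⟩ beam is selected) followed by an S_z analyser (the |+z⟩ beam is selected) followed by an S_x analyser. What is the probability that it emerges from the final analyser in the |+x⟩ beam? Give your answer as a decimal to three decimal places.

0.066

First analyser (S_x): P(|+x⟩) = |⟨+x|ψ⟩|² = 9/34.
After stage 1 the state is |+x⟩; P(|+z⟩) = |⟨+z|+x⟩|² = 1/2.
After stage 2 the state is |+z⟩; P(|+x⟩) = |⟨+x|+z⟩|² = 1/2.
Joint probability = 9/34 × 1/2 × 1/2 = 0.066.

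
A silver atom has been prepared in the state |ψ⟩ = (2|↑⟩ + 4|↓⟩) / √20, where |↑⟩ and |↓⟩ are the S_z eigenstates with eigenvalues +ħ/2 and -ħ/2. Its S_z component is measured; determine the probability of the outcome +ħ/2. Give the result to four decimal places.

The +ħ/2 outcome corresponds to |↑⟩. Its amplitude in |ψ⟩ is 2/√20.
P = |2|² / 20 = 4/20.

0.2000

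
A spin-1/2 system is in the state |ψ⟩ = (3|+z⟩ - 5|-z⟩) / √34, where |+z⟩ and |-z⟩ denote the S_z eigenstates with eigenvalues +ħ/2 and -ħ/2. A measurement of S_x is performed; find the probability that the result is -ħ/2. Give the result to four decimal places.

0.9412

|-x⟩ = (|+z⟩ - |-z⟩)/√2, so ⟨-x|ψ⟩ = (8) / (√2·√34).
P = |8|² / 68 = 64/68.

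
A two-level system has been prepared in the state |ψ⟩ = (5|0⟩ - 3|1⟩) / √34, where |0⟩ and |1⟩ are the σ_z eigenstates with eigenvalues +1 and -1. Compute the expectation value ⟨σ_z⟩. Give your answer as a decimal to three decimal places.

0.471

⟨σ_z⟩ = |a|² - |b|² divided by |a|²+|b|², with a, b the |0⟩, |1⟩ amplitudes.
= (25 - 9)/34 = 16/34.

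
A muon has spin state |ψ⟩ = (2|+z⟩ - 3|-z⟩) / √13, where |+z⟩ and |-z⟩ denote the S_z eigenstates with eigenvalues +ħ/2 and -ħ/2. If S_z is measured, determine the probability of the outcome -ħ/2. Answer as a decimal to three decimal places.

The -ħ/2 outcome corresponds to |-z⟩. Its amplitude in |ψ⟩ is -3/√13.
P = |-3|² / 13 = 9/13.

0.692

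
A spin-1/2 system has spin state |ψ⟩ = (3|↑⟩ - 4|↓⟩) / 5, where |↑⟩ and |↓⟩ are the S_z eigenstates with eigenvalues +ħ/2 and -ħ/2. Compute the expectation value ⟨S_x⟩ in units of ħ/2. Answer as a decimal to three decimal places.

-0.960

⟨σ_x⟩ = 2 Re(a* b)/(|a|²+|b|²) with a = 3, b = -4.
a* b = -12, so ⟨σ_x⟩ = -24/25.
⟨S_x⟩ = (ħ/2)·⟨σ_x⟩.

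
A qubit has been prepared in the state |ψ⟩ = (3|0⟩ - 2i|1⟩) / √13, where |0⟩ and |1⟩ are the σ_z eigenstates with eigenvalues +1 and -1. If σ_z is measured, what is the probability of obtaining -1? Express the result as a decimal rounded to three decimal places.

The -1 outcome corresponds to |1⟩. Its amplitude in |ψ⟩ is -2i/√13.
P = |-2i|² / 13 = 4/13.

0.308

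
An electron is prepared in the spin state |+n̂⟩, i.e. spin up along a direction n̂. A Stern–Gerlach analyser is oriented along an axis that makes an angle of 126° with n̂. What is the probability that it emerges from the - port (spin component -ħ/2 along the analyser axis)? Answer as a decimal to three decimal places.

For spin-½, the probability of finding spin-up along an axis at angle θ to the initial spin direction is cos²(θ/2); spin-down is sin²(θ/2).
θ = 126°, so P = sin²(63°) ≈ 0.794.

0.794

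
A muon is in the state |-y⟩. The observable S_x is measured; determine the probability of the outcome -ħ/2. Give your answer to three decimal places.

0.500

In the S_z basis, |-y⟩ = (|+z⟩ - i|-z⟩)/√2 and |-x⟩ = (|+z⟩ - |-z⟩)/√2.
|⟨-x|-y⟩|² = 1/2.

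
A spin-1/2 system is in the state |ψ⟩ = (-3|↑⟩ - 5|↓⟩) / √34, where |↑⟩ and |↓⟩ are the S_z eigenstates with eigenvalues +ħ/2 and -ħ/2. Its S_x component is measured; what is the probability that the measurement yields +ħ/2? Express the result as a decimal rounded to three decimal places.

|+x⟩ = (|↑⟩ + |↓⟩)/√2, so ⟨+x|ψ⟩ = (-8) / (√2·√34).
P = |-8|² / 68 = 64/68.

0.941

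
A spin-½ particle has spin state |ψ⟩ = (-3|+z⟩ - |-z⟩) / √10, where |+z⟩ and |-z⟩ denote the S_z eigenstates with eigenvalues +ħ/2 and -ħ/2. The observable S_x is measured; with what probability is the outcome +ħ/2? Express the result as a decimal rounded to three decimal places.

0.800

|+x⟩ = (|+z⟩ + |-z⟩)/√2, so ⟨+x|ψ⟩ = (-4) / (√2·√10).
P = |-4|² / 20 = 16/20.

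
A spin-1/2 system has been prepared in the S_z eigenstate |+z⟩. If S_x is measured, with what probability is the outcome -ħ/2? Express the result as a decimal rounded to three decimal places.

In the S_z basis, |+z⟩ = |↑⟩ and |-x⟩ = (|↑⟩ - |↓⟩)/√2.
|⟨-x|+z⟩|² = 1/2.

0.500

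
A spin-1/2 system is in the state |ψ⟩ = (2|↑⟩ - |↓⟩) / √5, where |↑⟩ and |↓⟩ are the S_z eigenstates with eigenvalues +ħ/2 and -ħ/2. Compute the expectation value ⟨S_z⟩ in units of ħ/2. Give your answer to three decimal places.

⟨σ_z⟩ = |a|² - |b|² divided by |a|²+|b|², with a, b the |↑⟩, |↓⟩ amplitudes.
= (4 - 1)/5 = 3/5.
⟨S_z⟩ = (ħ/2)·⟨σ_z⟩.

0.600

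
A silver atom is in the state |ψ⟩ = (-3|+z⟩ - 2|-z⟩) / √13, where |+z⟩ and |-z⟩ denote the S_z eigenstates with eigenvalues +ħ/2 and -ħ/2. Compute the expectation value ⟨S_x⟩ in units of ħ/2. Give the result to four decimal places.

⟨σ_x⟩ = 2 Re(a* b)/(|a|²+|b|²) with a = -3, b = -2.
a* b = 6, so ⟨σ_x⟩ = 12/13.
⟨S_x⟩ = (ħ/2)·⟨σ_x⟩.

0.9231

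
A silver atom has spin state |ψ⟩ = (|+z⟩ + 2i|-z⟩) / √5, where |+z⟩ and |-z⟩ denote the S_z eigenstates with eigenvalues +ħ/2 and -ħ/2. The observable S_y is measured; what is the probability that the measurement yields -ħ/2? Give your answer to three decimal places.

|-y⟩ = (|+z⟩ - i|-z⟩)/√2, so ⟨-y|ψ⟩ = (-1) / (√2·√5).
P = |-1|² / 10 = 1/10.

0.100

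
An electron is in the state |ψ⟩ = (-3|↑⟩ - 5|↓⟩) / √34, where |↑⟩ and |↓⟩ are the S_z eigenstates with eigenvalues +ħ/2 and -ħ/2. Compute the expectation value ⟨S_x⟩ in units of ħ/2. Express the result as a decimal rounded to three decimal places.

⟨σ_x⟩ = 2 Re(a* b)/(|a|²+|b|²) with a = -3, b = -5.
a* b = 15, so ⟨σ_x⟩ = 30/34.
⟨S_x⟩ = (ħ/2)·⟨σ_x⟩.

0.882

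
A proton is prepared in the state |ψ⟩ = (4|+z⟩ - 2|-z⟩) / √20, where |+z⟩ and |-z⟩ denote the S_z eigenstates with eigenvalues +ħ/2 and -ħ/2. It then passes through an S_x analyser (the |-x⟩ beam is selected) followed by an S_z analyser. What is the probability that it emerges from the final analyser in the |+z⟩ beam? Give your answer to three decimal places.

First analyser (S_x): P(|-x⟩) = |⟨-x|ψ⟩|² = 36/40.
After stage 1 the state is |-x⟩; P(|+z⟩) = |⟨+z|-x⟩|² = 1/2.
Joint probability = 36/40 × 1/2 = 0.450.

0.450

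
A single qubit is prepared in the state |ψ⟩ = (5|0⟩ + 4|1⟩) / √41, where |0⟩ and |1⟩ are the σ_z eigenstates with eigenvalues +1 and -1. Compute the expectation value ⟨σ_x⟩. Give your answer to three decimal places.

⟨σ_x⟩ = 2 Re(a* b)/(|a|²+|b|²) with a = 5, b = 4.
a* b = 20, so ⟨σ_x⟩ = 40/41.

0.976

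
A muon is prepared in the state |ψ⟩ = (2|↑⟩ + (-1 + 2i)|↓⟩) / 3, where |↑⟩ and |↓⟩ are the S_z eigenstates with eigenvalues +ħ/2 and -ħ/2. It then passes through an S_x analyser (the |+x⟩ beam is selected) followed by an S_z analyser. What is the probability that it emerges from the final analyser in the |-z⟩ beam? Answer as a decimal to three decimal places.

0.139

First analyser (S_x): P(|+x⟩) = |⟨+x|ψ⟩|² = 5/18.
After stage 1 the state is |+x⟩; P(|-z⟩) = |⟨-z|+x⟩|² = 1/2.
Joint probability = 5/18 × 1/2 = 0.139.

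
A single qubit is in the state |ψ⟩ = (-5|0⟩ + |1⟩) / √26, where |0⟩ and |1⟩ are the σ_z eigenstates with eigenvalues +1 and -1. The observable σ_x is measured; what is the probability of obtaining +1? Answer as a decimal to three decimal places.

0.308

|+x⟩ = (|0⟩ + |1⟩)/√2, so ⟨+x|ψ⟩ = (-4) / (√2·√26).
P = |-4|² / 52 = 16/52.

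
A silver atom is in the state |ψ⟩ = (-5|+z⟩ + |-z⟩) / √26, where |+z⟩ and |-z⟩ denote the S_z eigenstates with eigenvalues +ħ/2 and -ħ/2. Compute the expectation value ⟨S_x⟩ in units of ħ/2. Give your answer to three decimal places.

-0.385

⟨σ_x⟩ = 2 Re(a* b)/(|a|²+|b|²) with a = -5, b = 1.
a* b = -5, so ⟨σ_x⟩ = -10/26.
⟨S_x⟩ = (ħ/2)·⟨σ_x⟩.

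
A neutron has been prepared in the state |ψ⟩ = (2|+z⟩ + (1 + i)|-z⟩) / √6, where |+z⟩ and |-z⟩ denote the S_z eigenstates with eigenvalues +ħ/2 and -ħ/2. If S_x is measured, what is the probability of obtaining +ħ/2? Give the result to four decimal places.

|+x⟩ = (|+z⟩ + |-z⟩)/√2, so ⟨+x|ψ⟩ = (3 + i) / (√2·√6).
P = |3 + i|² / 12 = 10/12.

0.8333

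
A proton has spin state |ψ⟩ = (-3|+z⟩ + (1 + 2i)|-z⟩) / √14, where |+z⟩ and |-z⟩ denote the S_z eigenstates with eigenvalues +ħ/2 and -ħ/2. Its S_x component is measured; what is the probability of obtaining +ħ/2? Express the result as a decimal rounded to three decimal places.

0.286

|+x⟩ = (|+z⟩ + |-z⟩)/√2, so ⟨+x|ψ⟩ = (-2 + 2i) / (√2·√14).
P = |-2 + 2i|² / 28 = 8/28.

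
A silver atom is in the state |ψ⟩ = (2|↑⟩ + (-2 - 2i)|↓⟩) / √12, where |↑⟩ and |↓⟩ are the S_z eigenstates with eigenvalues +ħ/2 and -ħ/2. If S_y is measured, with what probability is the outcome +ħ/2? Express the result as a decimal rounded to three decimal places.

0.167

|+y⟩ = (|↑⟩ + i|↓⟩)/√2, so ⟨+y|ψ⟩ = (2i) / (√2·√12).
P = |2i|² / 24 = 4/24.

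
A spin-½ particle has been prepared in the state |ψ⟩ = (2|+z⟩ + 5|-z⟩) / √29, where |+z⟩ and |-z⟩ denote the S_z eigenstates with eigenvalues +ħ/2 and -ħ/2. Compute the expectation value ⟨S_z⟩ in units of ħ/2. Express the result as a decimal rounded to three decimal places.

⟨σ_z⟩ = |a|² - |b|² divided by |a|²+|b|², with a, b the |+z⟩, |-z⟩ amplitudes.
= (4 - 25)/29 = -21/29.
⟨S_z⟩ = (ħ/2)·⟨σ_z⟩.

-0.724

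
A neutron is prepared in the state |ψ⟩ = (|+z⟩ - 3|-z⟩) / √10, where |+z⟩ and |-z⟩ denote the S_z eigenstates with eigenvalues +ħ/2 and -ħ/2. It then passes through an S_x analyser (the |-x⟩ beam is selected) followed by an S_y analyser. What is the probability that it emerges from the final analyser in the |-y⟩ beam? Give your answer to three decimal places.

0.400

First analyser (S_x): P(|-x⟩) = |⟨-x|ψ⟩|² = 16/20.
After stage 1 the state is |-x⟩; P(|-y⟩) = |⟨-y|-x⟩|² = 1/2.
Joint probability = 16/20 × 1/2 = 0.400.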